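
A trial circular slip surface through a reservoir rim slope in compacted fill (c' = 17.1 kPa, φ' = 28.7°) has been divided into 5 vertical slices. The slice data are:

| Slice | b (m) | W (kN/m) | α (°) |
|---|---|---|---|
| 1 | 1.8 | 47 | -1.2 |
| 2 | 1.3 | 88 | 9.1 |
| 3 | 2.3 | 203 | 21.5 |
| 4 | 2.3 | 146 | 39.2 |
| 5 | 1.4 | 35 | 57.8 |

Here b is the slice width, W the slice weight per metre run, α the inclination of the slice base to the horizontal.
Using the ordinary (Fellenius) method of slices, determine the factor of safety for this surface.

FS = 2.10

Ordinary method of slices: FS = Σ[c'·Δl_i + (W_i cosα_i)·tanφ'] / Σ W_i sinα_i, with Δl_i = b_i / cosα_i.
Slice 1: Δl = 1.8/cos(-1.2°) = 1.800 m; N'_1 = 47·cos(-1.2°) = 47.0; c'Δl = 30.79; W sinα = -1.0
Slice 2: Δl = 1.3/cos9.1° = 1.317 m; N'_2 = 88·cos9.1° = 86.9; c'Δl = 22.51; W sinα = 13.9
Slice 3: Δl = 2.3/cos21.5° = 2.472 m; N'_3 = 203·cos21.5° = 188.9; c'Δl = 42.27; W sinα = 74.4
Slice 4: Δl = 2.3/cos39.2° = 2.968 m; N'_4 = 146·cos39.2° = 113.1; c'Δl = 50.75; W sinα = 92.3
Slice 5: Δl = 1.4/cos57.8° = 2.627 m; N'_5 = 35·cos57.8° = 18.7; c'Δl = 44.93; W sinα = 29.6
Σc'Δl = 191.2 kN/m; ΣN' = 454.5 kN/m; ΣW sinα = 209.2 kN/m
Resisting = 191.2 + 454.5·tan28.7° = 191.2 + 248.9 = 440.1 kN/m
FS = 440.1 / 209.2 = 2.104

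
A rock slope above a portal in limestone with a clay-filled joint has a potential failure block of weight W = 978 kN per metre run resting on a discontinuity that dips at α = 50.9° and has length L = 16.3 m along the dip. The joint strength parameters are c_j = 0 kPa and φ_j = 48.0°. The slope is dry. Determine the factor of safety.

FS = 0.90

Resolving the block weight along and normal to the plane and applying the Mohr–Coulomb strength on the joint:
N' = W cosα = 978·cos50.9° = 616.8 kN/m
Driving force T = W sinα = 978·sin50.9° = 759.0 kN/m
Resisting force R = c_j·L + N'·tanφ_j = 0·16.3 + 616.8·tan48.0° = 0.0 + 685.0 = 685.0 kN/m
FS = R / T = 685.0 / 759.0 = 0.903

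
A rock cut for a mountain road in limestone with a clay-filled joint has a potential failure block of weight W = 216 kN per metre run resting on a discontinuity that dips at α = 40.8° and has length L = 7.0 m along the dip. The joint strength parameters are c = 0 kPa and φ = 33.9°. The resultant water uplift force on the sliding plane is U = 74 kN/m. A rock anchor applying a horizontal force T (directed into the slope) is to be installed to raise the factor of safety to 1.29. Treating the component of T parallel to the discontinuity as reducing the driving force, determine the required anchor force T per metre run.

T = 86 kN/m

Resolving forces along and normal to the sliding plane, with the horizontal anchor force T adding T·sinα to the effective normal force and T·cosα acting up the plane against the driving force:
FS = [cL + (W cosα − U + T sinα) tanφ] / [W sinα − T cosα]
Without the anchor: N' = 89.5 kN/m, driving T_d = 141.1 kN/m, resisting R = 0·7.0 + 89.5·tan33.9° = 60.1 kN/m, FS = 0.43.
Setting FS = 1.29 and solving for T:
1.29·(141.1 − T cos40.8°) = 60.1 + T sin40.8°·tan33.9°
T·(sin40.8°·tan33.9° + 1.29·cos40.8°) = 1.29·141.1 − 60.1
T·(0.6534·0.6720 + 1.29·0.7570) = 182.1 − 60.1 = 121.9
T·1.4156 = 121.9
T = 86.1 kN/m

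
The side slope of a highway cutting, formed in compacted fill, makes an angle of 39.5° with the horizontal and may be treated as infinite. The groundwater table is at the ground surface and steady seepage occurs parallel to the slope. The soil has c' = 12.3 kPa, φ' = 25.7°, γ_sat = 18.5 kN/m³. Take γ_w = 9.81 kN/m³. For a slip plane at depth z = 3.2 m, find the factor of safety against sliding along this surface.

FS = 0.70

With seepage parallel to the slope and the water table at the surface, the effective normal stress on the slip plane uses the buoyant unit weight γ' = γ_sat − γ_w while the driving shear stress uses γ_sat:
FS = [c' + γ' z cos²β tanφ'] / [γ_sat z sinβ cosβ]
γ' = 18.5 − 9.81 = 8.69 kN/m³
Numerator = 12.3 + 8.69·3.2·cos²39.5°·tan25.7° = 12.3 + 8.69·3.2·0.5954·0.4813 = 20.268 kPa
Denominator = 18.5·3.2·sin39.5°·cos39.5° = 18.5·3.2·0.6361·0.7716 = 29.056 kPa
FS = 20.268 / 29.056 = 0.698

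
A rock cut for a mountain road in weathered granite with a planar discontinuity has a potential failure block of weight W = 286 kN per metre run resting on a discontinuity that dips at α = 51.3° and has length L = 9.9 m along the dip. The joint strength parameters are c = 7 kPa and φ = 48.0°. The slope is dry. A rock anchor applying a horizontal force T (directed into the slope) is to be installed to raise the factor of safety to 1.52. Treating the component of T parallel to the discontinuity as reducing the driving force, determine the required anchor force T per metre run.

Resolving forces along and normal to the sliding plane, with the horizontal anchor force T adding T·sinα to the effective normal force and T·cosα acting up the plane against the driving force:
FS = [cL + (W cosα + T sinα) tanφ] / [W sinα − T cosα]
Without the anchor: N' = 178.8 kN/m, driving T_d = 223.2 kN/m, resisting R = 7·9.9 + 178.8·tan48.0° = 267.9 kN/m, FS = 1.20.
Setting FS = 1.52 and solving for T:
1.52·(223.2 − T cos51.3°) = 267.9 + T sin51.3°·tan48.0°
T·(sin51.3°·tan48.0° + 1.52·cos51.3°) = 1.52·223.2 − 267.9
T·(0.7804·1.1106 + 1.52·0.6252) = 339.3 − 267.9 = 71.4
T·1.8171 = 71.4
T = 39.3 kN/m

T = 39 kN/m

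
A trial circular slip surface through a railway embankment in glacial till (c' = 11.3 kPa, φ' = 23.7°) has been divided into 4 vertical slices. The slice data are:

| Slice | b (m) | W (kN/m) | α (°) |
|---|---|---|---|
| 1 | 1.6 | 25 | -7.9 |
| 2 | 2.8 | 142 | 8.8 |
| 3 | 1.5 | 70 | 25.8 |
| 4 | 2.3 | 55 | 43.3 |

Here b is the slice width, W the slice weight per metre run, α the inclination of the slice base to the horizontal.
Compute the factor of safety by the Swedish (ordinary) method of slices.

FS = 2.57

Ordinary method of slices: FS = Σ[c'·Δl_i + (W_i cosα_i)·tanφ'] / Σ W_i sinα_i, with Δl_i = b_i / cosα_i.
Slice 1: Δl = 1.6/cos(-7.9°) = 1.615 m; N'_1 = 25·cos(-7.9°) = 24.8; c'Δl = 18.25; W sinα = -3.4
Slice 2: Δl = 2.8/cos8.8° = 2.833 m; N'_2 = 142·cos8.8° = 140.3; c'Δl = 32.02; W sinα = 21.7
Slice 3: Δl = 1.5/cos25.8° = 1.666 m; N'_3 = 70·cos25.8° = 63.0; c'Δl = 18.83; W sinα = 30.5
Slice 4: Δl = 2.3/cos43.3° = 3.160 m; N'_4 = 55·cos43.3° = 40.0; c'Δl = 35.71; W sinα = 37.7
Σc'Δl = 104.8 kN/m; ΣN' = 268.1 kN/m; ΣW sinα = 86.5 kN/m
Resisting = 104.8 + 268.1·tan23.7° = 104.8 + 117.7 = 222.5 kN/m
FS = 222.5 / 86.5 = 2.573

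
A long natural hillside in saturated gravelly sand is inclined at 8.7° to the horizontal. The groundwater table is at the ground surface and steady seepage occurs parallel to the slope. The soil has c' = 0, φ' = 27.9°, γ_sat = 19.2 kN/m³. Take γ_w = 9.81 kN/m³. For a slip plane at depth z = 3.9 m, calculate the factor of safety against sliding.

FS = 1.69

With seepage parallel to the slope and the water table at the surface, the effective normal stress on the slip plane uses the buoyant unit weight γ' = γ_sat − γ_w while the driving shear stress uses γ_sat:
FS = [c' + γ' z cos²β tanφ'] / [γ_sat z sinβ cosβ]
(For c' = 0 this reduces to FS = (γ'/γ_sat)·tanφ'/tanβ.)
γ' = 19.2 − 9.81 = 9.39 kN/m³
Numerator = 0.0 + 9.39·3.9·cos²8.7°·tan27.9° = 0.0 + 9.39·3.9·0.9771·0.5295 = 18.946 kPa
Denominator = 19.2·3.9·sin8.7°·cos8.7° = 19.2·3.9·0.1513·0.9885 = 11.196 kPa
FS = 18.946 / 11.196 = 1.692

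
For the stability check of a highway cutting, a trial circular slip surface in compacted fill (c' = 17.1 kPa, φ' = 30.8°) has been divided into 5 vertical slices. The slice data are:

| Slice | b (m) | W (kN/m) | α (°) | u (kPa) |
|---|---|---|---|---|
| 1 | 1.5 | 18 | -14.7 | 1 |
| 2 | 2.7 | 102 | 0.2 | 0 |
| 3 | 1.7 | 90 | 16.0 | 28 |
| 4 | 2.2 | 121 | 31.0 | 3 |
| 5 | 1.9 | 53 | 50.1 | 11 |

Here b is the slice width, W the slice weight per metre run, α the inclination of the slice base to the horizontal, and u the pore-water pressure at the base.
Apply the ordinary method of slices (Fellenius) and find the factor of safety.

Ordinary method of slices: FS = Σ[c'·Δl_i + (W_i cosα_i − u_i·Δl_i)·tanφ'] / Σ W_i sinα_i, with Δl_i = b_i / cosα_i.
Slice 1: Δl = 1.5/cos(-14.7°) = 1.551 m; N'_1 = 18·cos(-14.7°) − 1·1.551 = 15.9; c'Δl = 26.52; W sinα = -4.6
Slice 2: Δl = 2.7/cos0.2° = 2.700 m; N'_2 = 102·cos0.2° − 0·2.700 = 102.0; c'Δl = 46.17; W sinα = 0.4
Slice 3: Δl = 1.7/cos16.0° = 1.769 m; N'_3 = 90·cos16.0° − 28·1.769 = 37.0; c'Δl = 30.24; W sinα = 24.8
Slice 4: Δl = 2.2/cos31.0° = 2.567 m; N'_4 = 121·cos31.0° − 3·2.567 = 96.0; c'Δl = 43.89; W sinα = 62.3
Slice 5: Δl = 1.9/cos50.1° = 2.962 m; N'_5 = 53·cos50.1° − 11·2.962 = 1.4; c'Δl = 50.65; W sinα = 40.7
Σc'Δl = 197.5 kN/m; ΣN' = 252.3 kN/m; ΣW sinα = 123.6 kN/m
Resisting = 197.5 + 252.3·tan30.8° = 197.5 + 150.4 = 347.9 kN/m
FS = 347.9 / 123.6 = 2.815

FS = 2.81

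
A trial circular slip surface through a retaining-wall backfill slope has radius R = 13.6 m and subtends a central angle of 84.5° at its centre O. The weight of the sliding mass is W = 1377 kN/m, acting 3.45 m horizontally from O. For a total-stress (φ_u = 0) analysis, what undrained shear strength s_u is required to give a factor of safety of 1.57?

FS = s_u·L_a·R / (W·d), so s_u = FS·W·d / (L_a·R).
Arc length L_a = R·θ = 13.6·(84.5°·π/180) = 13.6·1.4748 = 20.06 m
s_u = 1.57·1377·3.45 / (20.06·13.6) = 7458.5 / 272.78 = 27.34 kPa

s_u = 27.3 kPa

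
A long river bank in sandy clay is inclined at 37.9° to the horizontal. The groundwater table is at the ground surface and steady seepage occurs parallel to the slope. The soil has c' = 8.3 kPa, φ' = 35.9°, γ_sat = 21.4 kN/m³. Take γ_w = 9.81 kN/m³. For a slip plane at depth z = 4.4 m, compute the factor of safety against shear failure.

FS = 0.69

With seepage parallel to the slope and the water table at the surface, the effective normal stress on the slip plane uses the buoyant unit weight γ' = γ_sat − γ_w while the driving shear stress uses γ_sat:
FS = [c' + γ' z cos²β tanφ'] / [γ_sat z sinβ cosβ]
γ' = 21.4 − 9.81 = 11.59 kN/m³
Numerator = 8.3 + 11.59·4.4·cos²37.9°·tan35.9° = 8.3 + 11.59·4.4·0.6227·0.7239 = 31.285 kPa
Denominator = 21.4·4.4·sin37.9°·cos37.9° = 21.4·4.4·0.6143·0.7891 = 45.641 kPa
FS = 31.285 / 45.641 = 0.685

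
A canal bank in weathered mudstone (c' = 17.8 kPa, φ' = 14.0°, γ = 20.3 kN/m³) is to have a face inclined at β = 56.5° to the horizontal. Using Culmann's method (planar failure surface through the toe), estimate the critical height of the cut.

H_c = 10.80 m

Culmann's analysis gives the critical failure plane at α_cr = (β + φ')/2 = (56.5 + 14.0)/2 = 35.2°, and the critical height
H_c = (4c'/γ) · sinβ cosφ' / [1 − cos(β − φ')]
    = (4·17.8/20.3) · sin56.5°·cos14.0° / [1 − cos(42.5°)]
    = 3.507 · 0.8339·0.9703 / [1 − 0.7373]
    = 3.507 · 0.8091 / 0.2627
    = 10.80 m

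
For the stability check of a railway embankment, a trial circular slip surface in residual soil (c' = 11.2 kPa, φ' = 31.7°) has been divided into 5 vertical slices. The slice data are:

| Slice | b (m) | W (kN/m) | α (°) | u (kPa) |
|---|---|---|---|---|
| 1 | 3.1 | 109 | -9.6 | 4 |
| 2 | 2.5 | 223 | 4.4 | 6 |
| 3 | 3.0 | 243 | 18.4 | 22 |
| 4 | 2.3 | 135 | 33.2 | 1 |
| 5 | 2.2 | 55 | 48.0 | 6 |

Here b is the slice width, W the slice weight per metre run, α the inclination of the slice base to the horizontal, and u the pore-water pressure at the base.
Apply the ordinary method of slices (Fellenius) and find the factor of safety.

FS = 2.79

Ordinary method of slices: FS = Σ[c'·Δl_i + (W_i cosα_i − u_i·Δl_i)·tanφ'] / Σ W_i sinα_i, with Δl_i = b_i / cosα_i.
Slice 1: Δl = 3.1/cos(-9.6°) = 3.144 m; N'_1 = 109·cos(-9.6°) − 4·3.144 = 94.9; c'Δl = 35.21; W sinα = -18.2
Slice 2: Δl = 2.5/cos4.4° = 2.507 m; N'_2 = 223·cos4.4° − 6·2.507 = 207.3; c'Δl = 28.08; W sinα = 17.1
Slice 3: Δl = 3.0/cos18.4° = 3.162 m; N'_3 = 243·cos18.4° − 22·3.162 = 161.0; c'Δl = 35.41; W sinα = 76.7
Slice 4: Δl = 2.3/cos33.2° = 2.749 m; N'_4 = 135·cos33.2° − 1·2.749 = 110.2; c'Δl = 30.79; W sinα = 73.9
Slice 5: Δl = 2.2/cos48.0° = 3.288 m; N'_5 = 55·cos48.0° − 6·3.288 = 17.1; c'Δl = 36.82; W sinα = 40.9
Σc'Δl = 166.3 kN/m; ΣN' = 590.5 kN/m; ΣW sinα = 190.4 kN/m
Resisting = 166.3 + 590.5·tan31.7° = 166.3 + 364.7 = 531.0 kN/m
FS = 531.0 / 190.4 = 2.789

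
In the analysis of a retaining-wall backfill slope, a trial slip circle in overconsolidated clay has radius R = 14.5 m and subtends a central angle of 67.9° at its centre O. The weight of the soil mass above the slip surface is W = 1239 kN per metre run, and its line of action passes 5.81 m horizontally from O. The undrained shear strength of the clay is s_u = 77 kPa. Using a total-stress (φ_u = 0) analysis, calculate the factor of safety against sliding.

Taking moments about the centre O, the resisting moment is provided by the undrained shear strength acting along the arc:
Arc length L_a = R·θ = 14.5·(67.9°·π/180) = 14.5·1.1851 = 17.18 m
M_R = s_u·L_a·R = 77·17.18·14.5 = 19185.5 kN·m/m
M_D = W·d = 1239·5.81 = 7198.6 kN·m/m
FS = M_R / M_D = 19185.5 / 7198.6 = 2.665

FS = 2.67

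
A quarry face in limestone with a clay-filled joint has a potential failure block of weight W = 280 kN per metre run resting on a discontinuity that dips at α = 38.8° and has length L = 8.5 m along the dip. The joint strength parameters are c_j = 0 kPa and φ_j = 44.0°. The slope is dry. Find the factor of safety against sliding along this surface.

Resolving the block weight along and normal to the plane and applying the Mohr–Coulomb strength on the joint:
N' = W cosα = 280·cos38.8° = 218.2 kN/m
Driving force T = W sinα = 280·sin38.8° = 175.4 kN/m
Resisting force R = c_j·L + N'·tanφ_j = 0·8.5 + 218.2·tan44.0° = 0.0 + 210.7 = 210.7 kN/m
FS = R / T = 210.7 / 175.4 = 1.201

FS = 1.20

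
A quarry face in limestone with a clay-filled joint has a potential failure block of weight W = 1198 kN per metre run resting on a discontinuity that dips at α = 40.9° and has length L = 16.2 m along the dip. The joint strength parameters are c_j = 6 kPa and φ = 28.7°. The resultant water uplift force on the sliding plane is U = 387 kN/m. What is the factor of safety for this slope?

FS = 0.49

Resolving the block weight along and normal to the plane and applying the Mohr–Coulomb strength on the joint:
N' = W cosα − U = 1198·cos40.9° − 387 = 518.5 kN/m
Driving force T = W sinα = 1198·sin40.9° = 784.4 kN/m
Resisting force R = c_j·L + N'·tanφ = 6·16.2 + 518.5·tan28.7° = 97.2 + 283.9 = 381.1 kN/m
FS = R / T = 381.1 / 784.4 = 0.486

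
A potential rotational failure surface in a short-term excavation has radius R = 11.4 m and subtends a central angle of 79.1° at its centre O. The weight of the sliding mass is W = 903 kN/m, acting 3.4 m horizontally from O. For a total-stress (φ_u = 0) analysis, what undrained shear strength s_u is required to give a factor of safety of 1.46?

s_u = 25.0 kPa

FS = s_u·L_a·R / (W·d), so s_u = FS·W·d / (L_a·R).
Arc length L_a = R·θ = 11.4·(79.1°·π/180) = 11.4·1.3806 = 15.74 m
s_u = 1.46·903·3.4 / (15.74·11.4) = 4482.5 / 179.42 = 24.98 kPa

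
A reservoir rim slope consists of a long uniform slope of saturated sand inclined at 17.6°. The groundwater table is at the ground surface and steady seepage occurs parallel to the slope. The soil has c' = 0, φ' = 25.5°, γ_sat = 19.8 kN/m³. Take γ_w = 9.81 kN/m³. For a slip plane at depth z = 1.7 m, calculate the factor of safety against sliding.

FS = 0.76

With seepage parallel to the slope and the water table at the surface, the effective normal stress on the slip plane uses the buoyant unit weight γ' = γ_sat − γ_w while the driving shear stress uses γ_sat:
FS = [c' + γ' z cos²β tanφ'] / [γ_sat z sinβ cosβ]
(For c' = 0 this reduces to FS = (γ'/γ_sat)·tanφ'/tanβ.)
γ' = 19.8 − 9.81 = 9.99 kN/m³
Numerator = 0.0 + 9.99·1.7·cos²17.6°·tan25.5° = 0.0 + 9.99·1.7·0.9086·0.4770 = 7.360 kPa
Denominator = 19.8·1.7·sin17.6°·cos17.6° = 19.8·1.7·0.3024·0.9532 = 9.701 kPa
FS = 7.360 / 9.701 = 0.759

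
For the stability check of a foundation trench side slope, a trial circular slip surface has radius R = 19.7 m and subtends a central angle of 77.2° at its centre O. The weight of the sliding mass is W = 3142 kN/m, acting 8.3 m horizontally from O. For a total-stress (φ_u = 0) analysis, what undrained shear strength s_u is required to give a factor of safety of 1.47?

s_u = 73.3 kPa

FS = s_u·L_a·R / (W·d), so s_u = FS·W·d / (L_a·R).
Arc length L_a = R·θ = 19.7·(77.2°·π/180) = 19.7·1.3474 = 26.54 m
s_u = 1.47·3142·8.3 / (26.54·19.7) = 38335.5 / 522.91 = 73.31 kPa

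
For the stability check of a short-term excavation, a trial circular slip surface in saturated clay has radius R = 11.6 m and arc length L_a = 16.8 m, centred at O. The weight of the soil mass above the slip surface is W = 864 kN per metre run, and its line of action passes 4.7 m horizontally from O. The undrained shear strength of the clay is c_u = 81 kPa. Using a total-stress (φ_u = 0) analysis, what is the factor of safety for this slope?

Taking moments about the centre O, the resisting moment is provided by the undrained shear strength acting along the arc:
M_R = c_u·L_a·R = 81·16.80·11.6 = 15785.3 kN·m/m
M_D = W·d = 864·4.7 = 4060.8 kN·m/m
FS = M_R / M_D = 15785.3 / 4060.8 = 3.887

FS = 3.89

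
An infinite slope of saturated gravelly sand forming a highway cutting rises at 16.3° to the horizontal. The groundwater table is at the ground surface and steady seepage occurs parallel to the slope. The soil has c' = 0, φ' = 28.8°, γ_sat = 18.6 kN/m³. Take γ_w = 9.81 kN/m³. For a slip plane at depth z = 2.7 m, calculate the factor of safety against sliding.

FS = 0.89

With seepage parallel to the slope and the water table at the surface, the effective normal stress on the slip plane uses the buoyant unit weight γ' = γ_sat − γ_w while the driving shear stress uses γ_sat:
FS = [c' + γ' z cos²β tanφ'] / [γ_sat z sinβ cosβ]
(For c' = 0 this reduces to FS = (γ'/γ_sat)·tanφ'/tanβ.)
γ' = 18.6 − 9.81 = 8.79 kN/m³
Numerator = 0.0 + 8.79·2.7·cos²16.3°·tan28.8° = 0.0 + 8.79·2.7·0.9212·0.5498 = 12.020 kPa
Denominator = 18.6·2.7·sin16.3°·cos16.3° = 18.6·2.7·0.2807·0.9598 = 13.529 kPa
FS = 12.020 / 13.529 = 0.888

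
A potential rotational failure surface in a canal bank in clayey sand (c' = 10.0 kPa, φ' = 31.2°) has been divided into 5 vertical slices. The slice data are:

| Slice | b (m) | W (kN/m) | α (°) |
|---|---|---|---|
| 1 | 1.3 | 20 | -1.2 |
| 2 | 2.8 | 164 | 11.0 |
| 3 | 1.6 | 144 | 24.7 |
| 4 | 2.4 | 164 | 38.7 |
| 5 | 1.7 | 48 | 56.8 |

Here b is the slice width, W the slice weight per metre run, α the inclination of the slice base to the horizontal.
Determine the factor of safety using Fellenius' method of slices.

Ordinary method of slices: FS = Σ[c'·Δl_i + (W_i cosα_i)·tanφ'] / Σ W_i sinα_i, with Δl_i = b_i / cosα_i.
Slice 1: Δl = 1.3/cos(-1.2°) = 1.300 m; N'_1 = 20·cos(-1.2°) = 20.0; c'Δl = 13.00; W sinα = -0.4
Slice 2: Δl = 2.8/cos11.0° = 2.852 m; N'_2 = 164·cos11.0° = 161.0; c'Δl = 28.52; W sinα = 31.3
Slice 3: Δl = 1.6/cos24.7° = 1.761 m; N'_3 = 144·cos24.7° = 130.8; c'Δl = 17.61; W sinα = 60.2
Slice 4: Δl = 2.4/cos38.7° = 3.075 m; N'_4 = 164·cos38.7° = 128.0; c'Δl = 30.75; W sinα = 102.5
Slice 5: Δl = 1.7/cos56.8° = 3.105 m; N'_5 = 48·cos56.8° = 26.3; c'Δl = 31.05; W sinα = 40.2
Σc'Δl = 120.9 kN/m; ΣN' = 466.1 kN/m; ΣW sinα = 233.8 kN/m
Resisting = 120.9 + 466.1·tan31.2° = 120.9 + 282.3 = 403.2 kN/m
FS = 403.2 / 233.8 = 1.725

FS = 1.72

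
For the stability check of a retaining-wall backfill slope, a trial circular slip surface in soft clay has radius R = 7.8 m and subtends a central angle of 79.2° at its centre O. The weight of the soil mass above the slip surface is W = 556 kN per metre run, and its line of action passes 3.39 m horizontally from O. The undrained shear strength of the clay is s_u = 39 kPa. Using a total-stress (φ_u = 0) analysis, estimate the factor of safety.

FS = 1.74

Taking moments about the centre O, the resisting moment is provided by the undrained shear strength acting along the arc:
Arc length L_a = R·θ = 7.8·(79.2°·π/180) = 7.8·1.3823 = 10.78 m
M_R = s_u·L_a·R = 39·10.78·7.8 = 3279.9 kN·m/m
M_D = W·d = 556·3.39 = 1884.8 kN·m/m
FS = M_R / M_D = 3279.9 / 1884.8 = 1.740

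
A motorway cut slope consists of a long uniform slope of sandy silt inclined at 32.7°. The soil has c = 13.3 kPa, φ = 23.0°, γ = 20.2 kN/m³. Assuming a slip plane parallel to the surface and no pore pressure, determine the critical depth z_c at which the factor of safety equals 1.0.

z_c = 4.27 m

Setting FS = 1.00 in FS = [c + γz cos²β tanφ] / [γz sinβ cosβ] and solving for z:
z = c / [γ cosβ (FS·sinβ − cosβ·tanφ)]
  = 13.3 / [20.2·cos32.7°·(1.00·sin32.7° − cos32.7°·tan23.0°)]
  = 13.3 / [20.2·0.8415·(1.00·0.5402 − 0.8415·0.4245)]
  = 13.3 / 3.1114 = 4.275 m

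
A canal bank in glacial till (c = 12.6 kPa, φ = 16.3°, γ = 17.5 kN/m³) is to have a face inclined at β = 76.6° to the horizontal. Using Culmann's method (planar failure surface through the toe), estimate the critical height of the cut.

H_c = 5.33 m

Culmann's analysis gives the critical failure plane at α_cr = (β + φ)/2 = (76.6 + 16.3)/2 = 46.4°, and the critical height
H_c = (4c/γ) · sinβ cosφ / [1 − cos(β − φ)]
    = (4·12.6/17.5) · sin76.6°·cos16.3° / [1 − cos(60.3°)]
    = 2.880 · 0.9728·0.9598 / [1 − 0.4955]
    = 2.880 · 0.9337 / 0.5045
    = 5.33 m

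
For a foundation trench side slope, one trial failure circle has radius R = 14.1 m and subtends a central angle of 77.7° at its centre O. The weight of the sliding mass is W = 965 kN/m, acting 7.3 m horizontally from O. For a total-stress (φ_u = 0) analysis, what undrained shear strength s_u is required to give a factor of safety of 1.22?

s_u = 31.9 kPa

FS = s_u·L_a·R / (W·d), so s_u = FS·W·d / (L_a·R).
Arc length L_a = R·θ = 14.1·(77.7°·π/180) = 14.1·1.3561 = 19.12 m
s_u = 1.22·965·7.3 / (19.12·14.1) = 8594.3 / 269.61 = 31.88 kPa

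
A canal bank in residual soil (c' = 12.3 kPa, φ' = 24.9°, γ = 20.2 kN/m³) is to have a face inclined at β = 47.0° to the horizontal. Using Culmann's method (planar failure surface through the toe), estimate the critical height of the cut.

Culmann's analysis gives the critical failure plane at α_cr = (β + φ')/2 = (47.0 + 24.9)/2 = 36.0°, and the critical height
H_c = (4c'/γ) · sinβ cosφ' / [1 − cos(β − φ')]
    = (4·12.3/20.2) · sin47.0°·cos24.9° / [1 − cos(22.1°)]
    = 2.436 · 0.7314·0.9070 / [1 − 0.9265]
    = 2.436 · 0.6634 / 0.0735
    = 21.99 m

H_c = 21.99 m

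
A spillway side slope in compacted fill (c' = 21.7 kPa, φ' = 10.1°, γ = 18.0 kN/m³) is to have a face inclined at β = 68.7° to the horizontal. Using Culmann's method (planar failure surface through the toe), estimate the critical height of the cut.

H_c = 9.23 m

Culmann's analysis gives the critical failure plane at α_cr = (β + φ')/2 = (68.7 + 10.1)/2 = 39.4°, and the critical height
H_c = (4c'/γ) · sinβ cosφ' / [1 − cos(β − φ')]
    = (4·21.7/18.0) · sin68.7°·cos10.1° / [1 − cos(58.6°)]
    = 4.822 · 0.9317·0.9845 / [1 − 0.5210]
    = 4.822 · 0.9173 / 0.4790
    = 9.23 m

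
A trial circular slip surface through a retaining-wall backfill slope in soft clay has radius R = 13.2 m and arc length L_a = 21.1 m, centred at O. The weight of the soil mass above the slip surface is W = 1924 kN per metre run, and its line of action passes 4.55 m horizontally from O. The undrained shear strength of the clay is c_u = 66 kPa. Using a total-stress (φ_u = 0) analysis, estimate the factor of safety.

FS = 2.10

Taking moments about the centre O, the resisting moment is provided by the undrained shear strength acting along the arc:
M_R = c_u·L_a·R = 66·21.10·13.2 = 18382.3 kN·m/m
M_D = W·d = 1924·4.55 = 8754.2 kN·m/m
FS = M_R / M_D = 18382.3 / 8754.2 = 2.100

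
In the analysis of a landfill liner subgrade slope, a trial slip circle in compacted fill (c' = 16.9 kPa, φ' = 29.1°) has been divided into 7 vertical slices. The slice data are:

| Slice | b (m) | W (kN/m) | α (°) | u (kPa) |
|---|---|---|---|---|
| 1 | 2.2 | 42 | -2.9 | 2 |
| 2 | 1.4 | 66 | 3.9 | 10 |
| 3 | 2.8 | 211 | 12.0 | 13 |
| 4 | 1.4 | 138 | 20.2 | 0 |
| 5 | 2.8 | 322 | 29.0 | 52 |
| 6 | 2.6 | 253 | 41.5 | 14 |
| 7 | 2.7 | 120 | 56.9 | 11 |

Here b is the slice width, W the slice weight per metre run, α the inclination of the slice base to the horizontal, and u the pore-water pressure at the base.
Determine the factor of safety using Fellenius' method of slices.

FS = 1.34

Ordinary method of slices: FS = Σ[c'·Δl_i + (W_i cosα_i − u_i·Δl_i)·tanφ'] / Σ W_i sinα_i, with Δl_i = b_i / cosα_i.
Slice 1: Δl = 2.2/cos(-2.9°) = 2.203 m; N'_1 = 42·cos(-2.9°) − 2·2.203 = 37.5; c'Δl = 37.23; W sinα = -2.1
Slice 2: Δl = 1.4/cos3.9° = 1.403 m; N'_2 = 66·cos3.9° − 10·1.403 = 51.8; c'Δl = 23.71; W sinα = 4.5
Slice 3: Δl = 2.8/cos12.0° = 2.863 m; N'_3 = 211·cos12.0° − 13·2.863 = 169.2; c'Δl = 48.38; W sinα = 43.9
Slice 4: Δl = 1.4/cos20.2° = 1.492 m; N'_4 = 138·cos20.2° − 0·1.492 = 129.5; c'Δl = 25.21; W sinα = 47.7
Slice 5: Δl = 2.8/cos29.0° = 3.201 m; N'_5 = 322·cos29.0° − 52·3.201 = 115.2; c'Δl = 54.10; W sinα = 156.1
Slice 6: Δl = 2.6/cos41.5° = 3.472 m; N'_6 = 253·cos41.5° − 14·3.472 = 140.9; c'Δl = 58.67; W sinα = 167.6
Slice 7: Δl = 2.7/cos56.9° = 4.944 m; N'_7 = 120·cos56.9° − 11·4.944 = 11.1; c'Δl = 83.56; W sinα = 100.5
Σc'Δl = 330.9 kN/m; ΣN' = 655.2 kN/m; ΣW sinα = 518.2 kN/m
Resisting = 330.9 + 655.2·tan29.1° = 330.9 + 364.7 = 695.6 kN/m
FS = 695.6 / 518.2 = 1.342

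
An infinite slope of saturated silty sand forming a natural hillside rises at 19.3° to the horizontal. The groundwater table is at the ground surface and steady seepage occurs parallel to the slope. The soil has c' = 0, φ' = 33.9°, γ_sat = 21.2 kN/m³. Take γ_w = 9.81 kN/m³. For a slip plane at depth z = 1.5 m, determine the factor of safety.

With seepage parallel to the slope and the water table at the surface, the effective normal stress on the slip plane uses the buoyant unit weight γ' = γ_sat − γ_w while the driving shear stress uses γ_sat:
FS = [c' + γ' z cos²β tanφ'] / [γ_sat z sinβ cosβ]
(For c' = 0 this reduces to FS = (γ'/γ_sat)·tanφ'/tanβ.)
γ' = 21.2 − 9.81 = 11.39 kN/m³
Numerator = 0.0 + 11.39·1.5·cos²19.3°·tan33.9° = 0.0 + 11.39·1.5·0.8908·0.6720 = 10.227 kPa
Denominator = 21.2·1.5·sin19.3°·cos19.3° = 21.2·1.5·0.3305·0.9438 = 9.920 kPa
FS = 10.227 / 9.920 = 1.031

FS = 1.03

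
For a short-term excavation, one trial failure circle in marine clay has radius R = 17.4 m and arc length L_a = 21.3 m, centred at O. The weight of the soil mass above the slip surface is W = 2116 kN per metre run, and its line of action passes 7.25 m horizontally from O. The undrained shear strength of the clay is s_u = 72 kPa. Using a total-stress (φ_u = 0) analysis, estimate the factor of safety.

Taking moments about the centre O, the resisting moment is provided by the undrained shear strength acting along the arc:
M_R = s_u·L_a·R = 72·21.30·17.4 = 26684.6 kN·m/m
M_D = W·d = 2116·7.25 = 15341.0 kN·m/m
FS = M_R / M_D = 26684.6 / 15341.0 = 1.739

FS = 1.74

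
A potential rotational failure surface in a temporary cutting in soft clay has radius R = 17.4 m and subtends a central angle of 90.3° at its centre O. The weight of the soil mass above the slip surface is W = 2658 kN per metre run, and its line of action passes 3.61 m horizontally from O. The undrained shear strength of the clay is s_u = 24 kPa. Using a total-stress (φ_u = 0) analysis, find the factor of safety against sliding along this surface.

FS = 1.19

Taking moments about the centre O, the resisting moment is provided by the undrained shear strength acting along the arc:
Arc length L_a = R·θ = 17.4·(90.3°·π/180) = 17.4·1.5760 = 27.42 m
M_R = s_u·L_a·R = 24·27.42·17.4 = 11451.8 kN·m/m
M_D = W·d = 2658·3.61 = 9595.4 kN·m/m
FS = M_R / M_D = 11451.8 / 9595.4 = 1.193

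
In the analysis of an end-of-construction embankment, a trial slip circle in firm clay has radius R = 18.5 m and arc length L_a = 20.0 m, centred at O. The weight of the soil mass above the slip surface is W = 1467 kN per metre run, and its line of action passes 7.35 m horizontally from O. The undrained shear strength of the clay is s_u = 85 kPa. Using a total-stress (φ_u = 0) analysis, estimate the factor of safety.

FS = 2.92

Taking moments about the centre O, the resisting moment is provided by the undrained shear strength acting along the arc:
M_R = s_u·L_a·R = 85·20.00·18.5 = 31450.0 kN·m/m
M_D = W·d = 1467·7.35 = 10782.4 kN·m/m
FS = M_R / M_D = 31450.0 / 10782.4 = 2.917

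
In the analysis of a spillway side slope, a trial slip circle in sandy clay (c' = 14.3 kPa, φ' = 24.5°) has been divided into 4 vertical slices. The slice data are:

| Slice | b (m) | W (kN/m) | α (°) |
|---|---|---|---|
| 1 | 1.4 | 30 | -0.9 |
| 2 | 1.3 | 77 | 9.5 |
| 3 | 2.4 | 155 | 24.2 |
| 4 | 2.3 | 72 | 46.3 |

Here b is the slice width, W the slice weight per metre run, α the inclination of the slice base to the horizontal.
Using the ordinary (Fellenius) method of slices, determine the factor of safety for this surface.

Ordinary method of slices: FS = Σ[c'·Δl_i + (W_i cosα_i)·tanφ'] / Σ W_i sinα_i, with Δl_i = b_i / cosα_i.
Slice 1: Δl = 1.4/cos(-0.9°) = 1.400 m; N'_1 = 30·cos(-0.9°) = 30.0; c'Δl = 20.02; W sinα = -0.5
Slice 2: Δl = 1.3/cos9.5° = 1.318 m; N'_2 = 77·cos9.5° = 75.9; c'Δl = 18.85; W sinα = 12.7
Slice 3: Δl = 2.4/cos24.2° = 2.631 m; N'_3 = 155·cos24.2° = 141.4; c'Δl = 37.63; W sinα = 63.5
Slice 4: Δl = 2.3/cos46.3° = 3.329 m; N'_4 = 72·cos46.3° = 49.7; c'Δl = 47.61; W sinα = 52.1
Σc'Δl = 124.1 kN/m; ΣN' = 297.1 kN/m; ΣW sinα = 127.8 kN/m
Resisting = 124.1 + 297.1·tan24.5° = 124.1 + 135.4 = 259.5 kN/m
FS = 259.5 / 127.8 = 2.030

FS = 2.03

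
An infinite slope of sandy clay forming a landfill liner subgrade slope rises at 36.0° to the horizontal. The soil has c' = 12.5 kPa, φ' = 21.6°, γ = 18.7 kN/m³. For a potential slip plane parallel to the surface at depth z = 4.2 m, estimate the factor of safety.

FS = 0.88

For an infinite slope with a slip plane parallel to the surface (no pore pressure): FS = [c' + γz cos²β tanφ'] / [γz sinβ cosβ].
γz = 18.7·4.2 = 78.54 kN/m²
Numerator = 12.5 + 78.54·cos²36.0°·tan21.6° = 12.5 + 78.54·0.6545·0.3959 = 32.853 kPa
Denominator = 78.54·sin36.0°·cos36.0° = 78.54·0.5878·0.8090 = 37.348 kPa
FS = 32.853 / 37.348 = 0.880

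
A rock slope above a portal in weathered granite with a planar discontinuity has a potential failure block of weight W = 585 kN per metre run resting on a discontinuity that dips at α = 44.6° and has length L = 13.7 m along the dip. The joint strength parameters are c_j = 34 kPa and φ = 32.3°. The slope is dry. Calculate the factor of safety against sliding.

Resolving the block weight along and normal to the plane and applying the Mohr–Coulomb strength on the joint:
N' = W cosα = 585·cos44.6° = 416.5 kN/m
Driving force T = W sinα = 585·sin44.6° = 410.8 kN/m
Resisting force R = c_j·L + N'·tanφ = 34·13.7 + 416.5·tan32.3° = 465.8 + 263.3 = 729.1 kN/m
FS = R / T = 729.1 / 410.8 = 1.775

FS = 1.78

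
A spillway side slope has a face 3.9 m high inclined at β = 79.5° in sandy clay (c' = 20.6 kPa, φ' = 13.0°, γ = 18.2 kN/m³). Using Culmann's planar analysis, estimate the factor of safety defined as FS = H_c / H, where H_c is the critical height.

H_c = (4c'/γ) · sinβ cosφ' / [1 − cos(β − φ')]
    = (4·20.6/18.2) · sin79.5°·cos13.0° / [1 − cos66.5°]
    = 4.527 · 0.9581 / 0.6013 = 7.21 m
FS = H_c / H = 7.21 / 3.9 = 1.850

FS = 1.85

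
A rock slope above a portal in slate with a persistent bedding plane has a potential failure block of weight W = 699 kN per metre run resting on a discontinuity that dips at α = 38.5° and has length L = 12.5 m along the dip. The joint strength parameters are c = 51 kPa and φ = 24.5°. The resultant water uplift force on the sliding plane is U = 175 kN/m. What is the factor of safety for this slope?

FS = 1.85

Resolving the block weight along and normal to the plane and applying the Mohr–Coulomb strength on the joint:
N' = W cosα − U = 699·cos38.5° − 175 = 372.0 kN/m
Driving force T = W sinα = 699·sin38.5° = 435.1 kN/m
Resisting force R = c·L + N'·tanφ = 51·12.5 + 372.0·tan24.5° = 637.5 + 169.5 = 807.0 kN/m
FS = R / T = 807.0 / 435.1 = 1.855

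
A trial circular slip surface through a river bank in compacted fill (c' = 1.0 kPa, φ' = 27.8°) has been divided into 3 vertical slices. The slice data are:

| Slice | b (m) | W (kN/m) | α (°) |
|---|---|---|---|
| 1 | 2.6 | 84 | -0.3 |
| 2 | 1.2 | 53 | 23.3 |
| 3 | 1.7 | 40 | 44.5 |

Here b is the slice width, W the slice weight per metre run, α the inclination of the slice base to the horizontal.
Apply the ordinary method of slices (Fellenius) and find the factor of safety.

Ordinary method of slices: FS = Σ[c'·Δl_i + (W_i cosα_i)·tanφ'] / Σ W_i sinα_i, with Δl_i = b_i / cosα_i.
Slice 1: Δl = 2.6/cos(-0.3°) = 2.600 m; N'_1 = 84·cos(-0.3°) = 84.0; c'Δl = 2.60; W sinα = -0.4
Slice 2: Δl = 1.2/cos23.3° = 1.307 m; N'_2 = 53·cos23.3° = 48.7; c'Δl = 1.31; W sinα = 21.0
Slice 3: Δl = 1.7/cos44.5° = 2.383 m; N'_3 = 40·cos44.5° = 28.5; c'Δl = 2.38; W sinα = 28.0
Σc'Δl = 6.3 kN/m; ΣN' = 161.2 kN/m; ΣW sinα = 48.6 kN/m
Resisting = 6.3 + 161.2·tan27.8° = 6.3 + 85.0 = 91.3 kN/m
FS = 91.3 / 48.6 = 1.880

FS = 1.88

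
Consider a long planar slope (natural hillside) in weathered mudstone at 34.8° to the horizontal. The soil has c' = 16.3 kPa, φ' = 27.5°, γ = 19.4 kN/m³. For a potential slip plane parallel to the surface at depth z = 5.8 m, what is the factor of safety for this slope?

FS = 1.06

For an infinite slope with a slip plane parallel to the surface (no pore pressure): FS = [c' + γz cos²β tanφ'] / [γz sinβ cosβ].
γz = 19.4·5.8 = 112.52 kN/m²
Numerator = 16.3 + 112.52·cos²34.8°·tan27.5° = 16.3 + 112.52·0.6743·0.5206 = 55.796 kPa
Denominator = 112.52·sin34.8°·cos34.8° = 112.52·0.5707·0.8211 = 52.731 kPa
FS = 55.796 / 52.731 = 1.058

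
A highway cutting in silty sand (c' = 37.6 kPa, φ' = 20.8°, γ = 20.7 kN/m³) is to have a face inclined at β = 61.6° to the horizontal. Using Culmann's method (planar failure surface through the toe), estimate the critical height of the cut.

H_c = 24.59 m

Culmann's analysis gives the critical failure plane at α_cr = (β + φ')/2 = (61.6 + 20.8)/2 = 41.2°, and the critical height
H_c = (4c'/γ) · sinβ cosφ' / [1 − cos(β − φ')]
    = (4·37.6/20.7) · sin61.6°·cos20.8° / [1 − cos(40.8°)]
    = 7.266 · 0.8796·0.9348 / [1 − 0.7570]
    = 7.266 · 0.8223 / 0.2430
    = 24.59 m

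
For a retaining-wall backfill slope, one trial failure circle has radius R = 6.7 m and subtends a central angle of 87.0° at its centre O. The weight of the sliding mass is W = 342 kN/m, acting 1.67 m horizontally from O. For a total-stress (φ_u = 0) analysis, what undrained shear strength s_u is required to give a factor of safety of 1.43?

FS = s_u·L_a·R / (W·d), so s_u = FS·W·d / (L_a·R).
Arc length L_a = R·θ = 6.7·(87.0°·π/180) = 6.7·1.5184 = 10.17 m
s_u = 1.43·342·1.67 / (10.17·6.7) = 816.7 / 68.16 = 11.98 kPa

s_u = 12.0 kPa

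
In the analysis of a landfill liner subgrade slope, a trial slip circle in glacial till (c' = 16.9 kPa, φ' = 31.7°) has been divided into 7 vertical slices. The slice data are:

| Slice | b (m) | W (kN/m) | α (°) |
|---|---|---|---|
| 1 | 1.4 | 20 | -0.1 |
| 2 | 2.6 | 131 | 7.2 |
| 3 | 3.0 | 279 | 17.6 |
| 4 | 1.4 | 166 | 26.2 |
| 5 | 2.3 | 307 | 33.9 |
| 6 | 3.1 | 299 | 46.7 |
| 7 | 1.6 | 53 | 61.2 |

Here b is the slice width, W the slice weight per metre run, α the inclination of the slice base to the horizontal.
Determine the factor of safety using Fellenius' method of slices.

FS = 1.60

Ordinary method of slices: FS = Σ[c'·Δl_i + (W_i cosα_i)·tanφ'] / Σ W_i sinα_i, with Δl_i = b_i / cosα_i.
Slice 1: Δl = 1.4/cos(-0.1°) = 1.400 m; N'_1 = 20·cos(-0.1°) = 20.0; c'Δl = 23.66; W sinα = -0.0
Slice 2: Δl = 2.6/cos7.2° = 2.621 m; N'_2 = 131·cos7.2° = 130.0; c'Δl = 44.29; W sinα = 16.4
Slice 3: Δl = 3.0/cos17.6° = 3.147 m; N'_3 = 279·cos17.6° = 265.9; c'Δl = 53.19; W sinα = 84.4
Slice 4: Δl = 1.4/cos26.2° = 1.560 m; N'_4 = 166·cos26.2° = 148.9; c'Δl = 26.37; W sinα = 73.3
Slice 5: Δl = 2.3/cos33.9° = 2.771 m; N'_5 = 307·cos33.9° = 254.8; c'Δl = 46.83; W sinα = 171.2
Slice 6: Δl = 3.1/cos46.7° = 4.520 m; N'_6 = 299·cos46.7° = 205.1; c'Δl = 76.39; W sinα = 217.6
Slice 7: Δl = 1.6/cos61.2° = 3.321 m; N'_7 = 53·cos61.2° = 25.5; c'Δl = 56.13; W sinα = 46.4
Σc'Δl = 326.9 kN/m; ΣN' = 1050.3 kN/m; ΣW sinα = 609.3 kN/m
Resisting = 326.9 + 1050.3·tan31.7° = 326.9 + 648.7 = 975.5 kN/m
FS = 975.5 / 609.3 = 1.601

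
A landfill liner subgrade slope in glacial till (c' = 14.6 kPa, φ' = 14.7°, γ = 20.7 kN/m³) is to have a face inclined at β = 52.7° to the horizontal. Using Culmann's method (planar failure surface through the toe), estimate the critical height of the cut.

H_c = 10.24 m

Culmann's analysis gives the critical failure plane at α_cr = (β + φ')/2 = (52.7 + 14.7)/2 = 33.7°, and the critical height
H_c = (4c'/γ) · sinβ cosφ' / [1 − cos(β − φ')]
    = (4·14.6/20.7) · sin52.7°·cos14.7° / [1 − cos(38.0°)]
    = 2.821 · 0.7955·0.9673 / [1 − 0.7880]
    = 2.821 · 0.7694 / 0.2120
    = 10.24 m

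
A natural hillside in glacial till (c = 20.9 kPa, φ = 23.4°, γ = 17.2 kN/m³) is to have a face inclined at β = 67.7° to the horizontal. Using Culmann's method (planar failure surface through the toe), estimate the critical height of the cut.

Culmann's analysis gives the critical failure plane at α_cr = (β + φ)/2 = (67.7 + 23.4)/2 = 45.5°, and the critical height
H_c = (4c/γ) · sinβ cosφ / [1 − cos(β − φ)]
    = (4·20.9/17.2) · sin67.7°·cos23.4° / [1 − cos(44.3°)]
    = 4.860 · 0.9252·0.9178 / [1 − 0.7157]
    = 4.860 · 0.8491 / 0.2843
    = 14.52 m

H_c = 14.52 m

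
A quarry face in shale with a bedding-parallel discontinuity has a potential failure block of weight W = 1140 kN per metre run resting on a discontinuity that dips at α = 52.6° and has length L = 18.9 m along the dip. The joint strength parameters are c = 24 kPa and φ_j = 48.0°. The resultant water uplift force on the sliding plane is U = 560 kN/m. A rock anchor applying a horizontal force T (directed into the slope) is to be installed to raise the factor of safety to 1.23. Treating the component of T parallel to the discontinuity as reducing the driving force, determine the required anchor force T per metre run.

T = 315 kN/m

Resolving forces along and normal to the sliding plane, with the horizontal anchor force T adding T·sinα to the effective normal force and T·cosα acting up the plane against the driving force:
FS = [cL + (W cosα − U + T sinα) tanφ_j] / [W sinα − T cosα]
Without the anchor: N' = 132.4 kN/m, driving T_d = 905.6 kN/m, resisting R = 24·18.9 + 132.4·tan48.0° = 600.7 kN/m, FS = 0.66.
Setting FS = 1.23 and solving for T:
1.23·(905.6 − T cos52.6°) = 600.7 + T sin52.6°·tan48.0°
T·(sin52.6°·tan48.0° + 1.23·cos52.6°) = 1.23·905.6 − 600.7
T·(0.7944·1.1106 + 1.23·0.6074) = 1113.9 − 600.7 = 513.3
T·1.6294 = 513.3
T = 315.0 kN/m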